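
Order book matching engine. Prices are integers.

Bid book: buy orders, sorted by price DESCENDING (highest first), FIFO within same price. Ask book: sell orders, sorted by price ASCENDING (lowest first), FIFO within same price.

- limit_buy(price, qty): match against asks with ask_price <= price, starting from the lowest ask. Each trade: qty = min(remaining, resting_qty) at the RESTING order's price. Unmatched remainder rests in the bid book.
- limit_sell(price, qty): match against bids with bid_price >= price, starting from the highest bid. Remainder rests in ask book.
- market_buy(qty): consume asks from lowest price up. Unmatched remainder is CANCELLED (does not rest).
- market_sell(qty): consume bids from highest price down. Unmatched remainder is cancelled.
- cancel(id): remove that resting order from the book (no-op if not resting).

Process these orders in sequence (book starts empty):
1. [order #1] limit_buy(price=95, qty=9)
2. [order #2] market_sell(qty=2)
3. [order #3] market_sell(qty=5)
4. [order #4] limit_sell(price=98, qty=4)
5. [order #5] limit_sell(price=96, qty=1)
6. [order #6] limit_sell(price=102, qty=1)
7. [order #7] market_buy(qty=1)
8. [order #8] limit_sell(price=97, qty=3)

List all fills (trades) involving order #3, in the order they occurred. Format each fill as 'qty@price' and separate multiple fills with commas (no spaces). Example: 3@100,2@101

Answer: 5@95

Derivation:
After op 1 [order #1] limit_buy(price=95, qty=9): fills=none; bids=[#1:9@95] asks=[-]
After op 2 [order #2] market_sell(qty=2): fills=#1x#2:2@95; bids=[#1:7@95] asks=[-]
After op 3 [order #3] market_sell(qty=5): fills=#1x#3:5@95; bids=[#1:2@95] asks=[-]
After op 4 [order #4] limit_sell(price=98, qty=4): fills=none; bids=[#1:2@95] asks=[#4:4@98]
After op 5 [order #5] limit_sell(price=96, qty=1): fills=none; bids=[#1:2@95] asks=[#5:1@96 #4:4@98]
After op 6 [order #6] limit_sell(price=102, qty=1): fills=none; bids=[#1:2@95] asks=[#5:1@96 #4:4@98 #6:1@102]
After op 7 [order #7] market_buy(qty=1): fills=#7x#5:1@96; bids=[#1:2@95] asks=[#4:4@98 #6:1@102]
After op 8 [order #8] limit_sell(price=97, qty=3): fills=none; bids=[#1:2@95] asks=[#8:3@97 #4:4@98 #6:1@102]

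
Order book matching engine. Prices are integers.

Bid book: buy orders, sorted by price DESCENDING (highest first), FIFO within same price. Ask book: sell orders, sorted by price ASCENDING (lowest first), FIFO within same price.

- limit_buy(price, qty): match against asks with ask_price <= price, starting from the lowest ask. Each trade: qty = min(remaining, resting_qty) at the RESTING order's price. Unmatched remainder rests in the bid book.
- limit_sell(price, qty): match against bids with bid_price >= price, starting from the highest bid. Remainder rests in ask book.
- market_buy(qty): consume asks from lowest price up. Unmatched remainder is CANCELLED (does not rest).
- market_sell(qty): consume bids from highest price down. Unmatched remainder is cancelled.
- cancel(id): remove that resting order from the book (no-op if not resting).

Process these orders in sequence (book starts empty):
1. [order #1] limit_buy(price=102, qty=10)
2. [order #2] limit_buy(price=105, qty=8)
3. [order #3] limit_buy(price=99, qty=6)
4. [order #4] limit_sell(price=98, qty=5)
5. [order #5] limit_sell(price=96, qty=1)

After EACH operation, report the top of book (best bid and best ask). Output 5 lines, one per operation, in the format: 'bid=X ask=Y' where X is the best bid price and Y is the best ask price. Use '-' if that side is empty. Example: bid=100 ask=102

After op 1 [order #1] limit_buy(price=102, qty=10): fills=none; bids=[#1:10@102] asks=[-]
After op 2 [order #2] limit_buy(price=105, qty=8): fills=none; bids=[#2:8@105 #1:10@102] asks=[-]
After op 3 [order #3] limit_buy(price=99, qty=6): fills=none; bids=[#2:8@105 #1:10@102 #3:6@99] asks=[-]
After op 4 [order #4] limit_sell(price=98, qty=5): fills=#2x#4:5@105; bids=[#2:3@105 #1:10@102 #3:6@99] asks=[-]
After op 5 [order #5] limit_sell(price=96, qty=1): fills=#2x#5:1@105; bids=[#2:2@105 #1:10@102 #3:6@99] asks=[-]

Answer: bid=102 ask=-
bid=105 ask=-
bid=105 ask=-
bid=105 ask=-
bid=105 ask=-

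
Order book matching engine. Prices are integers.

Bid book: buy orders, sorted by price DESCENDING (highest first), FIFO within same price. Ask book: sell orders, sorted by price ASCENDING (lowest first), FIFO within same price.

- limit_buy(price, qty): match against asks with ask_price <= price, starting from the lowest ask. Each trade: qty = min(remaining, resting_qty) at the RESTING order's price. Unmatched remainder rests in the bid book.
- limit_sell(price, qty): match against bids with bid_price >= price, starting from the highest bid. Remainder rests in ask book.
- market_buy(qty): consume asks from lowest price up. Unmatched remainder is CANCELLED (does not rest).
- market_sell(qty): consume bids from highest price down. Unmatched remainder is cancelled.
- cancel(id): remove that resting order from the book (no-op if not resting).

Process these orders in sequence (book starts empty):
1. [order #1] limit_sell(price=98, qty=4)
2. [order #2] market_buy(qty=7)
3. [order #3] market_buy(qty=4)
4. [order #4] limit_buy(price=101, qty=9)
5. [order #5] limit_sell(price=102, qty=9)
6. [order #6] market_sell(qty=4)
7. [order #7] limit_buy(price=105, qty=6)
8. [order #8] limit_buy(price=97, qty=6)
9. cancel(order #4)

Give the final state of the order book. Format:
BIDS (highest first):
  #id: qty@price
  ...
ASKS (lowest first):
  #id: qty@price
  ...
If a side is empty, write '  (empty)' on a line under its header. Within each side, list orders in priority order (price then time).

Answer: BIDS (highest first):
  #8: 6@97
ASKS (lowest first):
  #5: 3@102

Derivation:
After op 1 [order #1] limit_sell(price=98, qty=4): fills=none; bids=[-] asks=[#1:4@98]
After op 2 [order #2] market_buy(qty=7): fills=#2x#1:4@98; bids=[-] asks=[-]
After op 3 [order #3] market_buy(qty=4): fills=none; bids=[-] asks=[-]
After op 4 [order #4] limit_buy(price=101, qty=9): fills=none; bids=[#4:9@101] asks=[-]
After op 5 [order #5] limit_sell(price=102, qty=9): fills=none; bids=[#4:9@101] asks=[#5:9@102]
After op 6 [order #6] market_sell(qty=4): fills=#4x#6:4@101; bids=[#4:5@101] asks=[#5:9@102]
After op 7 [order #7] limit_buy(price=105, qty=6): fills=#7x#5:6@102; bids=[#4:5@101] asks=[#5:3@102]
After op 8 [order #8] limit_buy(price=97, qty=6): fills=none; bids=[#4:5@101 #8:6@97] asks=[#5:3@102]
After op 9 cancel(order #4): fills=none; bids=[#8:6@97] asks=[#5:3@102]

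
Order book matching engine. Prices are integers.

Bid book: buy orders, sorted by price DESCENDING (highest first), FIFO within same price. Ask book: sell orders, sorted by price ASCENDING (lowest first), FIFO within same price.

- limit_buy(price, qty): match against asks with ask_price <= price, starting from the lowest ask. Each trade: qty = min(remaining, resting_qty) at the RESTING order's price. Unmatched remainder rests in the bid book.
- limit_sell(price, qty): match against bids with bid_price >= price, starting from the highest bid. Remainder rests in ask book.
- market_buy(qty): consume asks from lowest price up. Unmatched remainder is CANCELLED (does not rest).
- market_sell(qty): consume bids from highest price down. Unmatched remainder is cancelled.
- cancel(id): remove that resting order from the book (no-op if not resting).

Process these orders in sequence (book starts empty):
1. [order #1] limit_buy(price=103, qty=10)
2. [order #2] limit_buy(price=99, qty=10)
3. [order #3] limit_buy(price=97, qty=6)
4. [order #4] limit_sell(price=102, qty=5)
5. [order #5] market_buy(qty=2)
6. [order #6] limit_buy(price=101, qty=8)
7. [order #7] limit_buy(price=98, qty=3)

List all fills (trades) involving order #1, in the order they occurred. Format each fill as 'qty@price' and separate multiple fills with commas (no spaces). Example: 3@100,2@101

Answer: 5@103

Derivation:
After op 1 [order #1] limit_buy(price=103, qty=10): fills=none; bids=[#1:10@103] asks=[-]
After op 2 [order #2] limit_buy(price=99, qty=10): fills=none; bids=[#1:10@103 #2:10@99] asks=[-]
After op 3 [order #3] limit_buy(price=97, qty=6): fills=none; bids=[#1:10@103 #2:10@99 #3:6@97] asks=[-]
After op 4 [order #4] limit_sell(price=102, qty=5): fills=#1x#4:5@103; bids=[#1:5@103 #2:10@99 #3:6@97] asks=[-]
After op 5 [order #5] market_buy(qty=2): fills=none; bids=[#1:5@103 #2:10@99 #3:6@97] asks=[-]
After op 6 [order #6] limit_buy(price=101, qty=8): fills=none; bids=[#1:5@103 #6:8@101 #2:10@99 #3:6@97] asks=[-]
After op 7 [order #7] limit_buy(price=98, qty=3): fills=none; bids=[#1:5@103 #6:8@101 #2:10@99 #7:3@98 #3:6@97] asks=[-]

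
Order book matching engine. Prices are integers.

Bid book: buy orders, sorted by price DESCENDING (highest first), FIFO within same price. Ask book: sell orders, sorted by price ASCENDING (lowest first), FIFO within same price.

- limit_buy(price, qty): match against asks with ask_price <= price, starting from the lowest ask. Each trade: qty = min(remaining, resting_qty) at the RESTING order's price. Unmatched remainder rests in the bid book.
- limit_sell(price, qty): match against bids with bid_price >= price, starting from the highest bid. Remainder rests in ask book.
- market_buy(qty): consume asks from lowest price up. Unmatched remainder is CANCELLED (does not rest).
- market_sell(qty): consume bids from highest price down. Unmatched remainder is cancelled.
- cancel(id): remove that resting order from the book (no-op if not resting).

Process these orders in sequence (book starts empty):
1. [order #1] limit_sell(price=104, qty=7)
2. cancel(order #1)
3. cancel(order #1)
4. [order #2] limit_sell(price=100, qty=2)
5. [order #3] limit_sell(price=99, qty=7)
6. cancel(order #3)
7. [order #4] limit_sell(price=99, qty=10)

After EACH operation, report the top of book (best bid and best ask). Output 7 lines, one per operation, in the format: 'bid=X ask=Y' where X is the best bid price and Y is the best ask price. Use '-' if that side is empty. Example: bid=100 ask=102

After op 1 [order #1] limit_sell(price=104, qty=7): fills=none; bids=[-] asks=[#1:7@104]
After op 2 cancel(order #1): fills=none; bids=[-] asks=[-]
After op 3 cancel(order #1): fills=none; bids=[-] asks=[-]
After op 4 [order #2] limit_sell(price=100, qty=2): fills=none; bids=[-] asks=[#2:2@100]
After op 5 [order #3] limit_sell(price=99, qty=7): fills=none; bids=[-] asks=[#3:7@99 #2:2@100]
After op 6 cancel(order #3): fills=none; bids=[-] asks=[#2:2@100]
After op 7 [order #4] limit_sell(price=99, qty=10): fills=none; bids=[-] asks=[#4:10@99 #2:2@100]

Answer: bid=- ask=104
bid=- ask=-
bid=- ask=-
bid=- ask=100
bid=- ask=99
bid=- ask=100
bid=- ask=99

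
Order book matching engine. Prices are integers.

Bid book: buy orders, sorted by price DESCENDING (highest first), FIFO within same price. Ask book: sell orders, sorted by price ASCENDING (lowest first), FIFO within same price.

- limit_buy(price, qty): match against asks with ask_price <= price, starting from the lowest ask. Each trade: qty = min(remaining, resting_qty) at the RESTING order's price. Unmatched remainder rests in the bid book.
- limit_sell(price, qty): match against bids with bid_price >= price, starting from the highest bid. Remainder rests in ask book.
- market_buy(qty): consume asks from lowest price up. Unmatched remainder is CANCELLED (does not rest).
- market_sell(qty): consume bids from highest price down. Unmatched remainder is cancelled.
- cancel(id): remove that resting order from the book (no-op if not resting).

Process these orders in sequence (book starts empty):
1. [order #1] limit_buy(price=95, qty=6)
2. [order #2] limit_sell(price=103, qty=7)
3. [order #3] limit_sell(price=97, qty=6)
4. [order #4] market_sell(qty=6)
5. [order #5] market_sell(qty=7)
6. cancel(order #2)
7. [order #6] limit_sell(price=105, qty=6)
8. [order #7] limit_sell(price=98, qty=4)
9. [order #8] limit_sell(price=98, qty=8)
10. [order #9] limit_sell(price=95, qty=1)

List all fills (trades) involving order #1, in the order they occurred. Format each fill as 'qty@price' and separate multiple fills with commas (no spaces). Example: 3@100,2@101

Answer: 6@95

Derivation:
After op 1 [order #1] limit_buy(price=95, qty=6): fills=none; bids=[#1:6@95] asks=[-]
After op 2 [order #2] limit_sell(price=103, qty=7): fills=none; bids=[#1:6@95] asks=[#2:7@103]
After op 3 [order #3] limit_sell(price=97, qty=6): fills=none; bids=[#1:6@95] asks=[#3:6@97 #2:7@103]
After op 4 [order #4] market_sell(qty=6): fills=#1x#4:6@95; bids=[-] asks=[#3:6@97 #2:7@103]
After op 5 [order #5] market_sell(qty=7): fills=none; bids=[-] asks=[#3:6@97 #2:7@103]
After op 6 cancel(order #2): fills=none; bids=[-] asks=[#3:6@97]
After op 7 [order #6] limit_sell(price=105, qty=6): fills=none; bids=[-] asks=[#3:6@97 #6:6@105]
After op 8 [order #7] limit_sell(price=98, qty=4): fills=none; bids=[-] asks=[#3:6@97 #7:4@98 #6:6@105]
After op 9 [order #8] limit_sell(price=98, qty=8): fills=none; bids=[-] asks=[#3:6@97 #7:4@98 #8:8@98 #6:6@105]
After op 10 [order #9] limit_sell(price=95, qty=1): fills=none; bids=[-] asks=[#9:1@95 #3:6@97 #7:4@98 #8:8@98 #6:6@105]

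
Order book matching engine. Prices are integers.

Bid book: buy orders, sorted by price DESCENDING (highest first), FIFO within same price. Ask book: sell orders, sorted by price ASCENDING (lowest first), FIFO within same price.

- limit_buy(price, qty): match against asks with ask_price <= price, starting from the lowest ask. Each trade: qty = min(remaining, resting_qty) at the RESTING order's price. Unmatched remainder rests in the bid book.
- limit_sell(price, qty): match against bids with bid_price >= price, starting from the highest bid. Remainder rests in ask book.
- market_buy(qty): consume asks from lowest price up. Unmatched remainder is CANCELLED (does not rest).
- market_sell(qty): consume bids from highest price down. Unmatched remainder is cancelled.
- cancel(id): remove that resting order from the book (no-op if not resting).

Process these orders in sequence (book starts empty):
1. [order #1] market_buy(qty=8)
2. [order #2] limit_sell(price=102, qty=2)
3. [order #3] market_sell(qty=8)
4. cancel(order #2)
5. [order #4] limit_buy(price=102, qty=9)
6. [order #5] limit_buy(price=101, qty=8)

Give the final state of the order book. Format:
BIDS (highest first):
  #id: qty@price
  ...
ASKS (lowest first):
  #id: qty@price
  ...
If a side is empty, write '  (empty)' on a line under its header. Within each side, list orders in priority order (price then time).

After op 1 [order #1] market_buy(qty=8): fills=none; bids=[-] asks=[-]
After op 2 [order #2] limit_sell(price=102, qty=2): fills=none; bids=[-] asks=[#2:2@102]
After op 3 [order #3] market_sell(qty=8): fills=none; bids=[-] asks=[#2:2@102]
After op 4 cancel(order #2): fills=none; bids=[-] asks=[-]
After op 5 [order #4] limit_buy(price=102, qty=9): fills=none; bids=[#4:9@102] asks=[-]
After op 6 [order #5] limit_buy(price=101, qty=8): fills=none; bids=[#4:9@102 #5:8@101] asks=[-]

Answer: BIDS (highest first):
  #4: 9@102
  #5: 8@101
ASKS (lowest first):
  (empty)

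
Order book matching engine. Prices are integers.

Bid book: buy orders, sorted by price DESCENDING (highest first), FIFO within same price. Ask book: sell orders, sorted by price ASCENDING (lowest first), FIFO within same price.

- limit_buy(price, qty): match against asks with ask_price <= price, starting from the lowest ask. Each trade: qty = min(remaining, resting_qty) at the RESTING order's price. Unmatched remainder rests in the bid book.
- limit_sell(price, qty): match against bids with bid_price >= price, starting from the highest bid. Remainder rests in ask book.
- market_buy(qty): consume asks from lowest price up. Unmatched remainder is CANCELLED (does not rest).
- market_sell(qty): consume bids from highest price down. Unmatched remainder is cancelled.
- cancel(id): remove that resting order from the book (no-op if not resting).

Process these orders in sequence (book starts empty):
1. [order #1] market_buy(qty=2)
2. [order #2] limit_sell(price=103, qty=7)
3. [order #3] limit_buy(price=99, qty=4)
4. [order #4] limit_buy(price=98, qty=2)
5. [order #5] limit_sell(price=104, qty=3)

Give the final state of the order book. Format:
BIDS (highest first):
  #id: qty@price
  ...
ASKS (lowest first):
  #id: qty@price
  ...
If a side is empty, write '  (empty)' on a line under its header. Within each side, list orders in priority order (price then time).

Answer: BIDS (highest first):
  #3: 4@99
  #4: 2@98
ASKS (lowest first):
  #2: 7@103
  #5: 3@104

Derivation:
After op 1 [order #1] market_buy(qty=2): fills=none; bids=[-] asks=[-]
After op 2 [order #2] limit_sell(price=103, qty=7): fills=none; bids=[-] asks=[#2:7@103]
After op 3 [order #3] limit_buy(price=99, qty=4): fills=none; bids=[#3:4@99] asks=[#2:7@103]
After op 4 [order #4] limit_buy(price=98, qty=2): fills=none; bids=[#3:4@99 #4:2@98] asks=[#2:7@103]
After op 5 [order #5] limit_sell(price=104, qty=3): fills=none; bids=[#3:4@99 #4:2@98] asks=[#2:7@103 #5:3@104]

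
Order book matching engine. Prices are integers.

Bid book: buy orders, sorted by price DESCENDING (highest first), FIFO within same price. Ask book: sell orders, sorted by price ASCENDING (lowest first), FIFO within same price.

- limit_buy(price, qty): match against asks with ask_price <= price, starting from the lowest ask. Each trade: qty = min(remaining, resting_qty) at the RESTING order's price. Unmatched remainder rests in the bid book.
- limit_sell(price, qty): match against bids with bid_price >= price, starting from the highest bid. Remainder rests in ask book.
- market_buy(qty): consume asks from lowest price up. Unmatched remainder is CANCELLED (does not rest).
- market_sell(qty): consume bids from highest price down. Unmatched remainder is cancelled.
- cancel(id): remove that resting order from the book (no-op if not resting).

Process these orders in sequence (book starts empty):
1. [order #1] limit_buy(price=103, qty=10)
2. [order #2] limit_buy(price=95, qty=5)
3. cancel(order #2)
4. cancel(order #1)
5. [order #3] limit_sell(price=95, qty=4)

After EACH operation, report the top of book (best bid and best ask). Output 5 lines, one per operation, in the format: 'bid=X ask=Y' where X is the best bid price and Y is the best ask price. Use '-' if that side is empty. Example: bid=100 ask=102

After op 1 [order #1] limit_buy(price=103, qty=10): fills=none; bids=[#1:10@103] asks=[-]
After op 2 [order #2] limit_buy(price=95, qty=5): fills=none; bids=[#1:10@103 #2:5@95] asks=[-]
After op 3 cancel(order #2): fills=none; bids=[#1:10@103] asks=[-]
After op 4 cancel(order #1): fills=none; bids=[-] asks=[-]
After op 5 [order #3] limit_sell(price=95, qty=4): fills=none; bids=[-] asks=[#3:4@95]

Answer: bid=103 ask=-
bid=103 ask=-
bid=103 ask=-
bid=- ask=-
bid=- ask=95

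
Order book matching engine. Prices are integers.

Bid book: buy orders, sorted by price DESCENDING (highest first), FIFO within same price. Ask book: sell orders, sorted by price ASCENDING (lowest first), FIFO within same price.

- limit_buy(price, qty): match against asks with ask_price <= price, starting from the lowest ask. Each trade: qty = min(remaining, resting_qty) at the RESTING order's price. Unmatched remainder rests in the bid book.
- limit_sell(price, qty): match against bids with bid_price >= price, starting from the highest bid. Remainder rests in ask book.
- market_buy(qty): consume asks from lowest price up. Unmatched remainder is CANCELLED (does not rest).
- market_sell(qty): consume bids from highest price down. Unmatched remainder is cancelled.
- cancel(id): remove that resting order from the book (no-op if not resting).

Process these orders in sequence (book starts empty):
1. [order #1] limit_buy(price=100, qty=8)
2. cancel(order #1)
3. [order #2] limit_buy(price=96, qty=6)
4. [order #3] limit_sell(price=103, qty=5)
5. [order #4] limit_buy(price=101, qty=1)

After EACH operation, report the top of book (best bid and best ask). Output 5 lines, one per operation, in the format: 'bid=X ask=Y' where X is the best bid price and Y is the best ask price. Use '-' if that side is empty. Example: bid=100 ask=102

After op 1 [order #1] limit_buy(price=100, qty=8): fills=none; bids=[#1:8@100] asks=[-]
After op 2 cancel(order #1): fills=none; bids=[-] asks=[-]
After op 3 [order #2] limit_buy(price=96, qty=6): fills=none; bids=[#2:6@96] asks=[-]
After op 4 [order #3] limit_sell(price=103, qty=5): fills=none; bids=[#2:6@96] asks=[#3:5@103]
After op 5 [order #4] limit_buy(price=101, qty=1): fills=none; bids=[#4:1@101 #2:6@96] asks=[#3:5@103]

Answer: bid=100 ask=-
bid=- ask=-
bid=96 ask=-
bid=96 ask=103
bid=101 ask=103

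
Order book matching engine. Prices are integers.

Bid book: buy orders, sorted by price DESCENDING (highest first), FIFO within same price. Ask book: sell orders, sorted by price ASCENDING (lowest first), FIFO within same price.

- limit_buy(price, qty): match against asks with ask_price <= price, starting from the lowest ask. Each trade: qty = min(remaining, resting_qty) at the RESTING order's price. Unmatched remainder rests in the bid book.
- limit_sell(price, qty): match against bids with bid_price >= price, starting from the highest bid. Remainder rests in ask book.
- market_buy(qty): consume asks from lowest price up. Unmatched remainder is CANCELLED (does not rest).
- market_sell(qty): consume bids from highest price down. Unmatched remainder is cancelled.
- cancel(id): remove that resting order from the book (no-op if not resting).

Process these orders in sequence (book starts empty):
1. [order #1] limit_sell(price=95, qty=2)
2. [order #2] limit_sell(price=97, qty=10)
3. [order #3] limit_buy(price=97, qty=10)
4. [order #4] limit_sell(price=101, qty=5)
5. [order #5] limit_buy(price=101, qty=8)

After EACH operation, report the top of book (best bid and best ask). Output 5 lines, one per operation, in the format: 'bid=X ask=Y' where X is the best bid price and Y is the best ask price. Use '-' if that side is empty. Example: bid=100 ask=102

Answer: bid=- ask=95
bid=- ask=95
bid=- ask=97
bid=- ask=97
bid=101 ask=-

Derivation:
After op 1 [order #1] limit_sell(price=95, qty=2): fills=none; bids=[-] asks=[#1:2@95]
After op 2 [order #2] limit_sell(price=97, qty=10): fills=none; bids=[-] asks=[#1:2@95 #2:10@97]
After op 3 [order #3] limit_buy(price=97, qty=10): fills=#3x#1:2@95 #3x#2:8@97; bids=[-] asks=[#2:2@97]
After op 4 [order #4] limit_sell(price=101, qty=5): fills=none; bids=[-] asks=[#2:2@97 #4:5@101]
After op 5 [order #5] limit_buy(price=101, qty=8): fills=#5x#2:2@97 #5x#4:5@101; bids=[#5:1@101] asks=[-]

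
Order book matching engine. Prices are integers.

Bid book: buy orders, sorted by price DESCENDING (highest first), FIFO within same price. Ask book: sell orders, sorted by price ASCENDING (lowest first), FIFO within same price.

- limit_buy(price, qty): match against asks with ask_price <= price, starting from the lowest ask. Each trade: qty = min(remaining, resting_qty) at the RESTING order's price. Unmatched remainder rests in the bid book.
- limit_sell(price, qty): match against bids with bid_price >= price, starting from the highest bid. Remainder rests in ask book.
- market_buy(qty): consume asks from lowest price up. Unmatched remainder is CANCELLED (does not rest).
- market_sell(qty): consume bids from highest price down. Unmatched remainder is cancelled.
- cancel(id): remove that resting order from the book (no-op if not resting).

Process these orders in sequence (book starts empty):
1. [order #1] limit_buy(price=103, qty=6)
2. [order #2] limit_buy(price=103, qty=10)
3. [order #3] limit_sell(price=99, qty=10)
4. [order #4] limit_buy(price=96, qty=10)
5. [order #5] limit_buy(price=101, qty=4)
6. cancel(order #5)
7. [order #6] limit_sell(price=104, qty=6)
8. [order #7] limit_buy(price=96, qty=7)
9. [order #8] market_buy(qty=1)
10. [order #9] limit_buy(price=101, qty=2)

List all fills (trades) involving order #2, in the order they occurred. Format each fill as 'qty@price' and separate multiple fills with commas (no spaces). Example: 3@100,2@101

After op 1 [order #1] limit_buy(price=103, qty=6): fills=none; bids=[#1:6@103] asks=[-]
After op 2 [order #2] limit_buy(price=103, qty=10): fills=none; bids=[#1:6@103 #2:10@103] asks=[-]
After op 3 [order #3] limit_sell(price=99, qty=10): fills=#1x#3:6@103 #2x#3:4@103; bids=[#2:6@103] asks=[-]
After op 4 [order #4] limit_buy(price=96, qty=10): fills=none; bids=[#2:6@103 #4:10@96] asks=[-]
After op 5 [order #5] limit_buy(price=101, qty=4): fills=none; bids=[#2:6@103 #5:4@101 #4:10@96] asks=[-]
After op 6 cancel(order #5): fills=none; bids=[#2:6@103 #4:10@96] asks=[-]
After op 7 [order #6] limit_sell(price=104, qty=6): fills=none; bids=[#2:6@103 #4:10@96] asks=[#6:6@104]
After op 8 [order #7] limit_buy(price=96, qty=7): fills=none; bids=[#2:6@103 #4:10@96 #7:7@96] asks=[#6:6@104]
After op 9 [order #8] market_buy(qty=1): fills=#8x#6:1@104; bids=[#2:6@103 #4:10@96 #7:7@96] asks=[#6:5@104]
After op 10 [order #9] limit_buy(price=101, qty=2): fills=none; bids=[#2:6@103 #9:2@101 #4:10@96 #7:7@96] asks=[#6:5@104]

Answer: 4@103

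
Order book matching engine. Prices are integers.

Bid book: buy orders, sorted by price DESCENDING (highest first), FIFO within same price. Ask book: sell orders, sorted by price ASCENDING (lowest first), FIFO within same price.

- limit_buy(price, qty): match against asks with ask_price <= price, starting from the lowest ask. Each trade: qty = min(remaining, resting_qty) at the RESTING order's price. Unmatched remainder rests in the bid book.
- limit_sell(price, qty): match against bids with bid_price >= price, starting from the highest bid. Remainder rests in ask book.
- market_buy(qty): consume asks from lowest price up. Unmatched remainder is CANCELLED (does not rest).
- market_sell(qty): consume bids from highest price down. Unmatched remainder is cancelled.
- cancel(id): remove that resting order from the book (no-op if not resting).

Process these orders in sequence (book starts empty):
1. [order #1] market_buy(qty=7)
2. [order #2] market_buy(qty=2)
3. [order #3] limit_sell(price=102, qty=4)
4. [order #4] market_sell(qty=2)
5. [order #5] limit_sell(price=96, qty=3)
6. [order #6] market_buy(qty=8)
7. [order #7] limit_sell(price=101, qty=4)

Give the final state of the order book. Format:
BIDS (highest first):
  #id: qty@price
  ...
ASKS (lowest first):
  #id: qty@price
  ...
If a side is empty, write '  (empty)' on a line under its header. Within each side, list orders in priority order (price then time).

Answer: BIDS (highest first):
  (empty)
ASKS (lowest first):
  #7: 4@101

Derivation:
After op 1 [order #1] market_buy(qty=7): fills=none; bids=[-] asks=[-]
After op 2 [order #2] market_buy(qty=2): fills=none; bids=[-] asks=[-]
After op 3 [order #3] limit_sell(price=102, qty=4): fills=none; bids=[-] asks=[#3:4@102]
After op 4 [order #4] market_sell(qty=2): fills=none; bids=[-] asks=[#3:4@102]
After op 5 [order #5] limit_sell(price=96, qty=3): fills=none; bids=[-] asks=[#5:3@96 #3:4@102]
After op 6 [order #6] market_buy(qty=8): fills=#6x#5:3@96 #6x#3:4@102; bids=[-] asks=[-]
After op 7 [order #7] limit_sell(price=101, qty=4): fills=none; bids=[-] asks=[#7:4@101]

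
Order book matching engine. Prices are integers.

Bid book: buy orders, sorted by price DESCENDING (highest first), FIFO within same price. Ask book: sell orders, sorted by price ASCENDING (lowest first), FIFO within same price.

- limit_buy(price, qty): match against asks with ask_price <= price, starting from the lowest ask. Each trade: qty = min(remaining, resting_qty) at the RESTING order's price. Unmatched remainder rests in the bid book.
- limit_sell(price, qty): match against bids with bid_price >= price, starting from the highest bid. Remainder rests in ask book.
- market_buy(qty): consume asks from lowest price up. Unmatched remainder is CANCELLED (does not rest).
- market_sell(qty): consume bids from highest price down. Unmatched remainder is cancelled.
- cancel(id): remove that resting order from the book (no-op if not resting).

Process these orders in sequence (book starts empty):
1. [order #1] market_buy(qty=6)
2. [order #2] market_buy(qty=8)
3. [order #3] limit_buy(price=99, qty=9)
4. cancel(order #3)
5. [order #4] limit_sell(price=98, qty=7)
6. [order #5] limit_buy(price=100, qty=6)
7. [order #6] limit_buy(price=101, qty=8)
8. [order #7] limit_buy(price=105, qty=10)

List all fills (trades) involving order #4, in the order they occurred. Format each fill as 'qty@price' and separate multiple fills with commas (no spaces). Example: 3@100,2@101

After op 1 [order #1] market_buy(qty=6): fills=none; bids=[-] asks=[-]
After op 2 [order #2] market_buy(qty=8): fills=none; bids=[-] asks=[-]
After op 3 [order #3] limit_buy(price=99, qty=9): fills=none; bids=[#3:9@99] asks=[-]
After op 4 cancel(order #3): fills=none; bids=[-] asks=[-]
After op 5 [order #4] limit_sell(price=98, qty=7): fills=none; bids=[-] asks=[#4:7@98]
After op 6 [order #5] limit_buy(price=100, qty=6): fills=#5x#4:6@98; bids=[-] asks=[#4:1@98]
After op 7 [order #6] limit_buy(price=101, qty=8): fills=#6x#4:1@98; bids=[#6:7@101] asks=[-]
After op 8 [order #7] limit_buy(price=105, qty=10): fills=none; bids=[#7:10@105 #6:7@101] asks=[-]

Answer: 6@98,1@98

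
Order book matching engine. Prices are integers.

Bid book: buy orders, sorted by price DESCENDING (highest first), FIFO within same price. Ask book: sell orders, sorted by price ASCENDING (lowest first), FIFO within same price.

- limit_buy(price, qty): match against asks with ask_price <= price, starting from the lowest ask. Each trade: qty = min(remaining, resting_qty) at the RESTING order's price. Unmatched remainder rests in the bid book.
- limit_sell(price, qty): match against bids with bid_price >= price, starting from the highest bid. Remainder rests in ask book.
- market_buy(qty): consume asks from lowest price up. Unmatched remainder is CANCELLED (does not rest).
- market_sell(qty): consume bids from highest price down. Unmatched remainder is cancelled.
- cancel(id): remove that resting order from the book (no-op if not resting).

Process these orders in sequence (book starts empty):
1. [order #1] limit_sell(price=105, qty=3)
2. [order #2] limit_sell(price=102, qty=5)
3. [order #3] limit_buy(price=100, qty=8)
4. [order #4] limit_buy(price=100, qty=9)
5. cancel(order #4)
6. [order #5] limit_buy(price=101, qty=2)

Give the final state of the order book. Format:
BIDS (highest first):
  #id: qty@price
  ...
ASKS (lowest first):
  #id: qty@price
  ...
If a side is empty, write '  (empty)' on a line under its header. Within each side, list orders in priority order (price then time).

Answer: BIDS (highest first):
  #5: 2@101
  #3: 8@100
ASKS (lowest first):
  #2: 5@102
  #1: 3@105

Derivation:
After op 1 [order #1] limit_sell(price=105, qty=3): fills=none; bids=[-] asks=[#1:3@105]
After op 2 [order #2] limit_sell(price=102, qty=5): fills=none; bids=[-] asks=[#2:5@102 #1:3@105]
After op 3 [order #3] limit_buy(price=100, qty=8): fills=none; bids=[#3:8@100] asks=[#2:5@102 #1:3@105]
After op 4 [order #4] limit_buy(price=100, qty=9): fills=none; bids=[#3:8@100 #4:9@100] asks=[#2:5@102 #1:3@105]
After op 5 cancel(order #4): fills=none; bids=[#3:8@100] asks=[#2:5@102 #1:3@105]
After op 6 [order #5] limit_buy(price=101, qty=2): fills=none; bids=[#5:2@101 #3:8@100] asks=[#2:5@102 #1:3@105]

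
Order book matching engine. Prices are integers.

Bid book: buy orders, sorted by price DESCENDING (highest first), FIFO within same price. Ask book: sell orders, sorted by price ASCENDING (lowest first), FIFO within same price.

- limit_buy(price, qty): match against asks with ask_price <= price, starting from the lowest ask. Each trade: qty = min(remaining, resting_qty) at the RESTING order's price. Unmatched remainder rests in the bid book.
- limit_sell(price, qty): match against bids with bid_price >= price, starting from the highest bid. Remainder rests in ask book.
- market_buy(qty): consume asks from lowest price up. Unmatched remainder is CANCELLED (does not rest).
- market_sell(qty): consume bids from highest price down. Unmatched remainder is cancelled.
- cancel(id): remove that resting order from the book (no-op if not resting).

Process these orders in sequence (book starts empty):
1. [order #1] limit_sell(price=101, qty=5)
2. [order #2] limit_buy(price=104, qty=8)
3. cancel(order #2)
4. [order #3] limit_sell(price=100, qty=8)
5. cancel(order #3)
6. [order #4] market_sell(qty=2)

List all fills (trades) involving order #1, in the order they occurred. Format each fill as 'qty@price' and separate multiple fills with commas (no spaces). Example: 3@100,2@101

After op 1 [order #1] limit_sell(price=101, qty=5): fills=none; bids=[-] asks=[#1:5@101]
After op 2 [order #2] limit_buy(price=104, qty=8): fills=#2x#1:5@101; bids=[#2:3@104] asks=[-]
After op 3 cancel(order #2): fills=none; bids=[-] asks=[-]
After op 4 [order #3] limit_sell(price=100, qty=8): fills=none; bids=[-] asks=[#3:8@100]
After op 5 cancel(order #3): fills=none; bids=[-] asks=[-]
After op 6 [order #4] market_sell(qty=2): fills=none; bids=[-] asks=[-]

Answer: 5@101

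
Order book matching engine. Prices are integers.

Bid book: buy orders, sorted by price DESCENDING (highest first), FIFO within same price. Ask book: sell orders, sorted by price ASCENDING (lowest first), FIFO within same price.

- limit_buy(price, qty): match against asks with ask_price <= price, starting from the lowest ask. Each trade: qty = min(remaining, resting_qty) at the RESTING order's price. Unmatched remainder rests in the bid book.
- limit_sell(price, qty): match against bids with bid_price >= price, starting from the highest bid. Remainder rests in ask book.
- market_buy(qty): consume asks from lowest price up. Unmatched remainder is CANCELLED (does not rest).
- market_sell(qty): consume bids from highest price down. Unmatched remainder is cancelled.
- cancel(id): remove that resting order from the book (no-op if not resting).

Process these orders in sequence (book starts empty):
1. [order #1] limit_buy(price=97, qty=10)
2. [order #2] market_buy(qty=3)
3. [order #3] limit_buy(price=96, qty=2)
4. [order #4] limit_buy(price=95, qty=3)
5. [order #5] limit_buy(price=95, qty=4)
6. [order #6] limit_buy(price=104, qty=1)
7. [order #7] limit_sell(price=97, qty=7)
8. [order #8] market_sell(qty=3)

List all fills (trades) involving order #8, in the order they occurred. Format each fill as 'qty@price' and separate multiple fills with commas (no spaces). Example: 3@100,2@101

Answer: 3@97

Derivation:
After op 1 [order #1] limit_buy(price=97, qty=10): fills=none; bids=[#1:10@97] asks=[-]
After op 2 [order #2] market_buy(qty=3): fills=none; bids=[#1:10@97] asks=[-]
After op 3 [order #3] limit_buy(price=96, qty=2): fills=none; bids=[#1:10@97 #3:2@96] asks=[-]
After op 4 [order #4] limit_buy(price=95, qty=3): fills=none; bids=[#1:10@97 #3:2@96 #4:3@95] asks=[-]
After op 5 [order #5] limit_buy(price=95, qty=4): fills=none; bids=[#1:10@97 #3:2@96 #4:3@95 #5:4@95] asks=[-]
After op 6 [order #6] limit_buy(price=104, qty=1): fills=none; bids=[#6:1@104 #1:10@97 #3:2@96 #4:3@95 #5:4@95] asks=[-]
After op 7 [order #7] limit_sell(price=97, qty=7): fills=#6x#7:1@104 #1x#7:6@97; bids=[#1:4@97 #3:2@96 #4:3@95 #5:4@95] asks=[-]
After op 8 [order #8] market_sell(qty=3): fills=#1x#8:3@97; bids=[#1:1@97 #3:2@96 #4:3@95 #5:4@95] asks=[-]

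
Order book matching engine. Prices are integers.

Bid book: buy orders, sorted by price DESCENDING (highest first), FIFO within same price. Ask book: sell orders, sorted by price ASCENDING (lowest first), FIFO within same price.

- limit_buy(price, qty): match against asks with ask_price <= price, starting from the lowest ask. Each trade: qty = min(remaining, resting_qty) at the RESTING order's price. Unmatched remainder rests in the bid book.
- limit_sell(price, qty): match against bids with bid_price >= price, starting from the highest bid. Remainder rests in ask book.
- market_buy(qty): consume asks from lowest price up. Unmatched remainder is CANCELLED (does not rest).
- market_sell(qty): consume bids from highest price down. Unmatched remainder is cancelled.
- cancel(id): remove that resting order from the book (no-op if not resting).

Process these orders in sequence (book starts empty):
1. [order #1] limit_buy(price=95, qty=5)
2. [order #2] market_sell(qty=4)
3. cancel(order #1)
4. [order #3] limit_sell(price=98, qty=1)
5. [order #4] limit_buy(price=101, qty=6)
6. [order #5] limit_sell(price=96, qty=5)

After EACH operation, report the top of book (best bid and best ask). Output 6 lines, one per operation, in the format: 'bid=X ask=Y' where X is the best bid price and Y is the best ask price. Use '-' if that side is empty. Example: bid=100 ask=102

After op 1 [order #1] limit_buy(price=95, qty=5): fills=none; bids=[#1:5@95] asks=[-]
After op 2 [order #2] market_sell(qty=4): fills=#1x#2:4@95; bids=[#1:1@95] asks=[-]
After op 3 cancel(order #1): fills=none; bids=[-] asks=[-]
After op 4 [order #3] limit_sell(price=98, qty=1): fills=none; bids=[-] asks=[#3:1@98]
After op 5 [order #4] limit_buy(price=101, qty=6): fills=#4x#3:1@98; bids=[#4:5@101] asks=[-]
After op 6 [order #5] limit_sell(price=96, qty=5): fills=#4x#5:5@101; bids=[-] asks=[-]

Answer: bid=95 ask=-
bid=95 ask=-
bid=- ask=-
bid=- ask=98
bid=101 ask=-
bid=- ask=-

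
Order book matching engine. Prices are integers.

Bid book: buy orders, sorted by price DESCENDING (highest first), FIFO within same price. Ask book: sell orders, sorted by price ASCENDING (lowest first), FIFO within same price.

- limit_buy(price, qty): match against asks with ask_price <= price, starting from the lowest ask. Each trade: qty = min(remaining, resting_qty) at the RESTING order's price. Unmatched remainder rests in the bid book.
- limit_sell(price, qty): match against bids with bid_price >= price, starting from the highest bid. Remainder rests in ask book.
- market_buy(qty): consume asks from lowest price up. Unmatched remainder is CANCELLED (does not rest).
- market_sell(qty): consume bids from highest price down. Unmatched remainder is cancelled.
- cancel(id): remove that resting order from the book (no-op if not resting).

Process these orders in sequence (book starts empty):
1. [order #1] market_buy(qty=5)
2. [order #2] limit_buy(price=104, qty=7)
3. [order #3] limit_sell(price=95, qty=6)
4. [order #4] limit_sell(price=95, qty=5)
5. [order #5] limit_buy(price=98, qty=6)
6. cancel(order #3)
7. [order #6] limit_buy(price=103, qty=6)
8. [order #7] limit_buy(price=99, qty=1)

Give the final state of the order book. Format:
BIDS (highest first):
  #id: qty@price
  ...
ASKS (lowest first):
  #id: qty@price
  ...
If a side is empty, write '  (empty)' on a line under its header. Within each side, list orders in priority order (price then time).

After op 1 [order #1] market_buy(qty=5): fills=none; bids=[-] asks=[-]
After op 2 [order #2] limit_buy(price=104, qty=7): fills=none; bids=[#2:7@104] asks=[-]
After op 3 [order #3] limit_sell(price=95, qty=6): fills=#2x#3:6@104; bids=[#2:1@104] asks=[-]
After op 4 [order #4] limit_sell(price=95, qty=5): fills=#2x#4:1@104; bids=[-] asks=[#4:4@95]
After op 5 [order #5] limit_buy(price=98, qty=6): fills=#5x#4:4@95; bids=[#5:2@98] asks=[-]
After op 6 cancel(order #3): fills=none; bids=[#5:2@98] asks=[-]
After op 7 [order #6] limit_buy(price=103, qty=6): fills=none; bids=[#6:6@103 #5:2@98] asks=[-]
After op 8 [order #7] limit_buy(price=99, qty=1): fills=none; bids=[#6:6@103 #7:1@99 #5:2@98] asks=[-]

Answer: BIDS (highest first):
  #6: 6@103
  #7: 1@99
  #5: 2@98
ASKS (lowest first):
  (empty)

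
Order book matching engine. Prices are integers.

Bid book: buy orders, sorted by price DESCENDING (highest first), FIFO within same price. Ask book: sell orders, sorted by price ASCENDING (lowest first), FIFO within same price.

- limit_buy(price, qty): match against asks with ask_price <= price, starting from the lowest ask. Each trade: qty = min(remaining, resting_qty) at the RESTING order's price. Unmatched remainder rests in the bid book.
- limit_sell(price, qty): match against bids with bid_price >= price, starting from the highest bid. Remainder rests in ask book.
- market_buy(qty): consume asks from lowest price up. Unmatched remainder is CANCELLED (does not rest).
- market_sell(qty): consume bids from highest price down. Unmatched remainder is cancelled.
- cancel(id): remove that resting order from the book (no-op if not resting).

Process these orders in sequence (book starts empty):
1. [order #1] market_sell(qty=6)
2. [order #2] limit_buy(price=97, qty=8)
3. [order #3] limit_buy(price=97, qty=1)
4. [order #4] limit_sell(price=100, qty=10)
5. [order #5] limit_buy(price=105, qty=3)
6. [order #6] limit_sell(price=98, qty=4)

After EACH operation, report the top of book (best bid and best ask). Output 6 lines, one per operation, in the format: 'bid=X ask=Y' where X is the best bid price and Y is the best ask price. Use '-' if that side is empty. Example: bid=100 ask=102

After op 1 [order #1] market_sell(qty=6): fills=none; bids=[-] asks=[-]
After op 2 [order #2] limit_buy(price=97, qty=8): fills=none; bids=[#2:8@97] asks=[-]
After op 3 [order #3] limit_buy(price=97, qty=1): fills=none; bids=[#2:8@97 #3:1@97] asks=[-]
After op 4 [order #4] limit_sell(price=100, qty=10): fills=none; bids=[#2:8@97 #3:1@97] asks=[#4:10@100]
After op 5 [order #5] limit_buy(price=105, qty=3): fills=#5x#4:3@100; bids=[#2:8@97 #3:1@97] asks=[#4:7@100]
After op 6 [order #6] limit_sell(price=98, qty=4): fills=none; bids=[#2:8@97 #3:1@97] asks=[#6:4@98 #4:7@100]

Answer: bid=- ask=-
bid=97 ask=-
bid=97 ask=-
bid=97 ask=100
bid=97 ask=100
bid=97 ask=98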